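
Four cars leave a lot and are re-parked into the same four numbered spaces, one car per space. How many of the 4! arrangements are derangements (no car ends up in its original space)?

Use !n = (n-1)(!(n-1) + !(n-2)).
!4 = 3·(2 + 1) = 3·3 = 9

9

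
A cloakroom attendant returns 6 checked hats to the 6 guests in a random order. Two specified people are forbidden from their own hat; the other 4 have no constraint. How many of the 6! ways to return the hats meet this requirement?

504

Inclusion-exclusion on the 2 forbidden self-matches:
Σ_{j=0}^{2} (-1)^j C(2,j)(6-j)!
= C(2,0)·6! - C(2,1)·5! + C(2,2)·4!
= 720 - 240 + 24
= 504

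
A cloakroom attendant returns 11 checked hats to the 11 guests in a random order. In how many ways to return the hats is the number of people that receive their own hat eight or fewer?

39916744

# with exactly i fixed is C(11,i)·!(11-i); sum over i=0..8:
  i=0: C(11,0)·!11 = 1·14684570 = 14684570
  i=1: C(11,1)·!10 = 11·1334961 = 14684571
  i=2: C(11,2)·!9 = 55·133496 = 7342280
  i=3: C(11,3)·!8 = 165·14833 = 2447445
  i=4: C(11,4)·!7 = 330·1854 = 611820
  i=5: C(11,5)·!6 = 462·265 = 122430
  i=6: C(11,6)·!5 = 462·44 = 20328
  i=7: C(11,7)·!4 = 330·9 = 2970
  i=8: C(11,8)·!3 = 165·2 = 330
Total = 39916744.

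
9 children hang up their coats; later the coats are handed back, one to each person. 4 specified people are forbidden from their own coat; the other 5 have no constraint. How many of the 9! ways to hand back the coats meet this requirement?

Inclusion-exclusion on the 4 forbidden self-matches:
Σ_{j=0}^{4} (-1)^j C(4,j)(9-j)!
= C(4,0)·9! - C(4,1)·8! + C(4,2)·7! - C(4,3)·6! + C(4,4)·5!
= 362880 - 161280 + 30240 - 2880 + 120
= 229080

229080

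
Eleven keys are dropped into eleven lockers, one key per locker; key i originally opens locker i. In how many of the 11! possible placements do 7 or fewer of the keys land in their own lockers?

39916414

Sum C(11,i)·!(11-i) for i = 0..7:
  i=0: C(11,0)·!11 = 1·14684570 = 14684570
  i=1: C(11,1)·!10 = 11·1334961 = 14684571
  i=2: C(11,2)·!9 = 55·133496 = 7342280
  i=3: C(11,3)·!8 = 165·14833 = 2447445
  i=4: C(11,4)·!7 = 330·1854 = 611820
  i=5: C(11,5)·!6 = 462·265 = 122430
  i=6: C(11,6)·!5 = 462·44 = 20328
  i=7: C(11,7)·!4 = 330·9 = 2970
Total = 39916414.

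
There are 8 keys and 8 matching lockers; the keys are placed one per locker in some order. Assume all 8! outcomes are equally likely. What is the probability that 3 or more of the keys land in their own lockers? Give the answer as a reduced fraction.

647/8064

Favorable outcomes: Σ_{i≥3} C(8,i)·!(8-i) = 56·44 + 70·9 + 56·2 + 28·1 + 8·0 + 1·1 = 3235.
Total outcomes: 8! = 40320.
Probability = 3235/40320 = 647/8064.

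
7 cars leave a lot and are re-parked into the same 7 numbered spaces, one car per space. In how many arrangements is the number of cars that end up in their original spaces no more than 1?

# with exactly i fixed is C(7,i)·!(7-i); sum over i=0..1:
  i=0: C(7,0)·!7 = 1·1854 = 1854
  i=1: C(7,1)·!6 = 7·265 = 1855
Total = 3709.

3709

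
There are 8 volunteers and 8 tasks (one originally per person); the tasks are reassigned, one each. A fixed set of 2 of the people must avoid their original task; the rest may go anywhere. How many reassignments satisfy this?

Let A_j be the event that the j-th constrained one is fixed. By inclusion-exclusion over the 2 events:
Σ_{j=0}^{2} (-1)^j C(2,j)(8-j)!
= C(2,0)·8! - C(2,1)·7! + C(2,2)·6!
= 40320 - 10080 + 720
= 30960

30960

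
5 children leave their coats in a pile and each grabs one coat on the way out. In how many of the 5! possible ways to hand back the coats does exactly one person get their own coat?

45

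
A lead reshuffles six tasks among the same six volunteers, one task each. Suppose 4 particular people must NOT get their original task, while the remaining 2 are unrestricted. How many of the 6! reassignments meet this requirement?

362

Inclusion-exclusion on the 4 forbidden self-matches:
Σ_{j=0}^{4} (-1)^j C(4,j)(6-j)!
= C(4,0)·6! - C(4,1)·5! + C(4,2)·4! - C(4,3)·3! + C(4,4)·2!
= 720 - 480 + 144 - 24 + 2
= 362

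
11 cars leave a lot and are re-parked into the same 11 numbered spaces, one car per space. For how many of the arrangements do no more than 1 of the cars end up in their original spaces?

Sum C(11,i)·!(11-i) for i = 0..1:
  i=0: C(11,0)·!11 = 1·14684570 = 14684570
  i=1: C(11,1)·!10 = 11·1334961 = 14684571
Total = 29369141.

29369141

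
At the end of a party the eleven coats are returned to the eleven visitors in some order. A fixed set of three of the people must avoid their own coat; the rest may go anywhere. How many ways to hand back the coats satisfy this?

Inclusion-exclusion on the 3 forbidden self-matches:
Σ_{j=0}^{3} (-1)^j C(3,j)(11-j)!
= C(3,0)·11! - C(3,1)·10! + C(3,2)·9! - C(3,3)·8!
= 39916800 - 10886400 + 1088640 - 40320
= 30078720

30078720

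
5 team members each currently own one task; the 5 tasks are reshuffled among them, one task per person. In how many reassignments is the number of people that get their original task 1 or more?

Sum C(5,i)·!(5-i) for i = 1..5:
  i=1: C(5,1)·!4 = 5·9 = 45
  i=2: C(5,2)·!3 = 10·2 = 20
  i=3: C(5,3)·!2 = 10·1 = 10
  i=4: C(5,4)·!1 = 5·0 = 0
  i=5: C(5,5)·!0 = 1·1 = 1
Total = 76.

76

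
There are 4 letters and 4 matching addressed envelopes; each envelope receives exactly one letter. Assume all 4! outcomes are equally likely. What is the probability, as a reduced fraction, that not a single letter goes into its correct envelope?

Favorable outcomes: !4 = 9.
Total outcomes: 4! = 24.
Probability = 9/24 = 3/8.

3/8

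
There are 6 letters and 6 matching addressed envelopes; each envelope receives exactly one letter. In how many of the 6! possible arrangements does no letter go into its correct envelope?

265

!6 is the nearest integer to 6!/e.
6! = 720, and 720/e ≈ 264.87, so !6 = 265.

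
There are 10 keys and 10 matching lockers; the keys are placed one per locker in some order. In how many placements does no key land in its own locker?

1334961

The number of derangements of 10 is !10 = Σ_{k=0}^{10} (-1)^k·10!/k!
= 10! - 10!/1! + 10!/2! - 10!/3! + 10!/4! - 10!/5! + 10!/6! - 10!/7! + 10!/8! - 10!/9! + 10!/10!
= 3628800 - 3628800 + 1814400 - 604800 + 151200 - 30240 + 5040 - 720 + 90 - 10 + 1
= 1334961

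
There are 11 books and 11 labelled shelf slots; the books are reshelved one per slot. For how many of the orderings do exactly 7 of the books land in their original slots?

2970

Pick the 7 fixed positions: C(11,7) = 330 ways.
The other 4 form a derangement: !4 = 9.
Total: 330 × 9 = 2970.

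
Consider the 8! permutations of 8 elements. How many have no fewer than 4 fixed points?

771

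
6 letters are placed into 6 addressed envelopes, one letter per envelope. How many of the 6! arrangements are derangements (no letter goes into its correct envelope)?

The subfactorial !6 = [6!/e] (nearest integer).
6! = 720, and 720/e ≈ 264.87, so !6 = 265.

265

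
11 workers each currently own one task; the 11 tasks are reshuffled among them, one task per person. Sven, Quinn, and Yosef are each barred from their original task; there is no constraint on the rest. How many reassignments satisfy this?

30078720

Inclusion-exclusion on the 3 forbidden self-matches:
Σ_{j=0}^{3} (-1)^j C(3,j)(11-j)!
= C(3,0)·11! - C(3,1)·10! + C(3,2)·9! - C(3,3)·8!
= 39916800 - 10886400 + 1088640 - 40320
= 30078720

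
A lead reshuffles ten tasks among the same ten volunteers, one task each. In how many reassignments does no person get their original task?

1334961

The subfactorial !10 = [10!/e] (nearest integer).
10! = 3628800, and 3628800/e ≈ 1334960.92, so !10 = 1334961.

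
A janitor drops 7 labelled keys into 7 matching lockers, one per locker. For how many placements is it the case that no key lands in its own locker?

Use !n = n·!(n-1) + (-1)^n.
!7 = 7·265 - 1 = 1854

1854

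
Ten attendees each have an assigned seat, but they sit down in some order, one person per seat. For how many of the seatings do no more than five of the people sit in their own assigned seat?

# with exactly i fixed is C(10,i)·!(10-i); sum over i=0..5:
  i=0: C(10,0)·!10 = 1·1334961 = 1334961
  i=1: C(10,1)·!9 = 10·133496 = 1334960
  i=2: C(10,2)·!8 = 45·14833 = 667485
  i=3: C(10,3)·!7 = 120·1854 = 222480
  i=4: C(10,4)·!6 = 210·265 = 55650
  i=5: C(10,5)·!5 = 252·44 = 11088
Total = 3626624.

3626624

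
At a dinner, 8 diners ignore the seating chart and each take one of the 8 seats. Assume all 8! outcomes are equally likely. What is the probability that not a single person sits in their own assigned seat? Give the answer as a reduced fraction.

Favorable outcomes: !8 = 14833.
Total outcomes: 8! = 40320.
Probability = 14833/40320 = 2119/5760.

2119/5760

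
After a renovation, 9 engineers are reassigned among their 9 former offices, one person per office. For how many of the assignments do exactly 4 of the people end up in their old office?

Pick the 4 fixed positions: C(9,4) = 126 ways.
The other 5 form a derangement: !5 = 44.
Total: 126 × 44 = 5544.

5544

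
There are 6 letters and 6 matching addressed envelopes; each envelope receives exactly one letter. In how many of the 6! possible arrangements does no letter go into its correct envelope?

265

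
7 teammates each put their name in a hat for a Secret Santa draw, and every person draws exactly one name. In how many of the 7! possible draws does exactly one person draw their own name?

Choose which one of the 7 is fixed: C(7,1) = 7.
The remaining 6 must be deranged: !6 = 265.
Total: 7 × 265 = 1855.

1855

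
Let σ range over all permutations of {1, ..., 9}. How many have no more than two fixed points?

333737

# with exactly i fixed is C(9,i)·!(9-i); sum over i=0..2:
  i=0: C(9,0)·!9 = 1·133496 = 133496
  i=1: C(9,1)·!8 = 9·14833 = 133497
  i=2: C(9,2)·!7 = 36·1854 = 66744
Total = 333737.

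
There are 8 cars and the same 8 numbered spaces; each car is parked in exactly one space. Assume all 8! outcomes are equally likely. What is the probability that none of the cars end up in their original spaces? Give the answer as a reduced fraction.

2119/5760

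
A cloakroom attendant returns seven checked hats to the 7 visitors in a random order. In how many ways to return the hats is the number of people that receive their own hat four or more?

# with exactly i fixed is C(7,i)·!(7-i); sum over i=4..7:
  i=4: C(7,4)·!3 = 35·2 = 70
  i=5: C(7,5)·!2 = 21·1 = 21
  i=6: C(7,6)·!1 = 7·0 = 0
  i=7: C(7,7)·!0 = 1·1 = 1
Total = 92.

92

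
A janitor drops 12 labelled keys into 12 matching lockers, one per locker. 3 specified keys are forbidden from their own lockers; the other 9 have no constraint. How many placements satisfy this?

369774720

Inclusion-exclusion on the 3 forbidden self-matches:
Σ_{j=0}^{3} (-1)^j C(3,j)(12-j)!
= C(3,0)·12! - C(3,1)·11! + C(3,2)·10! - C(3,3)·9!
= 479001600 - 119750400 + 10886400 - 362880
= 369774720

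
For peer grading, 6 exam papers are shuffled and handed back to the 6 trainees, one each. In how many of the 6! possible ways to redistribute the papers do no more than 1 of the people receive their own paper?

529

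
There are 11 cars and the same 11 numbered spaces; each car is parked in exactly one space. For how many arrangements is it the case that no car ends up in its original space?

14684570

The subfactorial !11 = [11!/e] (nearest integer).
11! = 39916800, and 39916800/e ≈ 14684570.08, so !11 = 14684570.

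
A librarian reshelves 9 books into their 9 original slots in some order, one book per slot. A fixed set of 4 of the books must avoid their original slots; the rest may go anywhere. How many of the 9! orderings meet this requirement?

229080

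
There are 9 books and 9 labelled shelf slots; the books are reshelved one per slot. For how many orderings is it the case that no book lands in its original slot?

By inclusion-exclusion, !9 = Σ (-1)^k · 9!/k! for k=0..9
= 9! - 9!/1! + 9!/2! - 9!/3! + 9!/4! - 9!/5! + 9!/6! - 9!/7! + 9!/8! - 9!/9!
= 362880 - 362880 + 181440 - 60480 + 15120 - 3024 + 504 - 72 + 9 - 1
= 133496

133496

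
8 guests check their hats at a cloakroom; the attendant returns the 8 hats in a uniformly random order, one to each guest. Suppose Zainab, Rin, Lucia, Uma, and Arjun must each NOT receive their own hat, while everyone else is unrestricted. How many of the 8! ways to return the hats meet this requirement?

21234

Let A_j be the event that the j-th constrained one is fixed. By inclusion-exclusion over the 5 events:
Σ_{j=0}^{5} (-1)^j C(5,j)(8-j)!
= C(5,0)·8! - C(5,1)·7! + C(5,2)·6! - C(5,3)·5! + C(5,4)·4! - C(5,5)·3!
= 40320 - 25200 + 7200 - 1200 + 120 - 6
= 21234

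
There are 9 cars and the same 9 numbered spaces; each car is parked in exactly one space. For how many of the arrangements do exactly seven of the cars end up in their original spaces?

36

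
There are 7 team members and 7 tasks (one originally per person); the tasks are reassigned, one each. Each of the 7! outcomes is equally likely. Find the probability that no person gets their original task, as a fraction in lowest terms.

Favorable outcomes: !7 = 1854.
Total outcomes: 7! = 5040.
Probability = 1854/5040 = 103/280.

103/280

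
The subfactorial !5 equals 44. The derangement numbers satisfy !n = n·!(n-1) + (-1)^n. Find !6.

265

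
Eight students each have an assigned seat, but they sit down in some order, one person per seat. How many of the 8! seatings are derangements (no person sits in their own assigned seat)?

14833

The number of derangements of 8 is !8 = Σ_{k=0}^{8} (-1)^k·8!/k!
= 8! - 8!/1! + 8!/2! - 8!/3! + 8!/4! - 8!/5! + 8!/6! - 8!/7! + 8!/8!
= 40320 - 40320 + 20160 - 6720 + 1680 - 336 + 56 - 8 + 1
= 14833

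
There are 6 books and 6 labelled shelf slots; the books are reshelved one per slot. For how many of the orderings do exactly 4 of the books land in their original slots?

Choose which 4 of the 6 are fixed: C(6,4) = 15.
The other 2 form a derangement: !2 = 1.
Total: 15 × 1 = 15.

15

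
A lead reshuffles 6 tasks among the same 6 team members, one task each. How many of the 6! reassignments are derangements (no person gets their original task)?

265

Recurrence: !6 = 5·(!5 + !4).
!6 = 5·(44 + 9) = 5·53 = 265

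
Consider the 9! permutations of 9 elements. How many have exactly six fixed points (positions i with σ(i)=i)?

168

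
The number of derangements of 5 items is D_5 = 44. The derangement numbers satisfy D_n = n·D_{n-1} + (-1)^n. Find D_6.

265

D_6 = 6·44 + 1 = 265.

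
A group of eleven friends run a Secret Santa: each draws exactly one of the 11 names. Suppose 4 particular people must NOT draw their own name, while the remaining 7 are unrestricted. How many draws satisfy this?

27422640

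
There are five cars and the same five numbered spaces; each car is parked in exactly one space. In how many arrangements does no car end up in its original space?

!5 is the nearest integer to 5!/e.
5! = 120, and 120/e ≈ 44.15, so !5 = 44.

44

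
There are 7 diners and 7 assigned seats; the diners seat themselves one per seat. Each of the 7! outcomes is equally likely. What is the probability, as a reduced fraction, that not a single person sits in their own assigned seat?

Favorable outcomes: !7 = 1854.
Total outcomes: 7! = 5040.
Probability = 1854/5040 = 103/280.

103/280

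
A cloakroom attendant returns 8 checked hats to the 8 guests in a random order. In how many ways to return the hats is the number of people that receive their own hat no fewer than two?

# with exactly i fixed is C(8,i)·!(8-i); sum over i=2..8:
  i=2: C(8,2)·!6 = 28·265 = 7420
  i=3: C(8,3)·!5 = 56·44 = 2464
  i=4: C(8,4)·!4 = 70·9 = 630
  i=5: C(8,5)·!3 = 56·2 = 112
  i=6: C(8,6)·!2 = 28·1 = 28
  i=7: C(8,7)·!1 = 8·0 = 0
  i=8: C(8,8)·!0 = 1·1 = 1
Total = 10655.

10655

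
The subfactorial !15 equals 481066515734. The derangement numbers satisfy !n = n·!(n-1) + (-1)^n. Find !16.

!16 = 16·481066515734 + 1 = 7697064251745.

7697064251745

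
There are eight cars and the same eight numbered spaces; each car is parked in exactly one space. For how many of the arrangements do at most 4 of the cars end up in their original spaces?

Sum C(8,i)·!(8-i) for i = 0..4:
  i=0: C(8,0)·!8 = 1·14833 = 14833
  i=1: C(8,1)·!7 = 8·1854 = 14832
  i=2: C(8,2)·!6 = 28·265 = 7420
  i=3: C(8,3)·!5 = 56·44 = 2464
  i=4: C(8,4)·!4 = 70·9 = 630
Total = 40179.

40179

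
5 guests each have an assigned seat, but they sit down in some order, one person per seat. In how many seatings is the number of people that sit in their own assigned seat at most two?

109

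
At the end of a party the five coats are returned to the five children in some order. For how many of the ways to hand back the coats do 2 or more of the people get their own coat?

31

Sum C(5,i)·!(5-i) for i = 2..5:
  i=2: C(5,2)·!3 = 10·2 = 20
  i=3: C(5,3)·!2 = 10·1 = 10
  i=4: C(5,4)·!1 = 5·0 = 0
  i=5: C(5,5)·!0 = 1·1 = 1
Total = 31.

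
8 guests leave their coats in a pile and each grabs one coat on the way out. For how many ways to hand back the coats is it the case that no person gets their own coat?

14833

!8 is the nearest integer to 8!/e.
8! = 40320, and 40320/e ≈ 14832.90, so !8 = 14833.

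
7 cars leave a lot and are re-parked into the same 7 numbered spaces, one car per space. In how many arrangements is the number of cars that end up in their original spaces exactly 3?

Pick the 3 fixed positions: C(7,3) = 35 ways.
The other 4 form a derangement: !4 = 9.
Total: 35 × 9 = 315.

315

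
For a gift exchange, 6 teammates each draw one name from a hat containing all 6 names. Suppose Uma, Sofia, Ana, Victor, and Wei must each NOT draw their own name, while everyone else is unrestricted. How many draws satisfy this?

Inclusion-exclusion on the 5 forbidden self-matches:
Σ_{j=0}^{5} (-1)^j C(5,j)(6-j)!
= C(5,0)·6! - C(5,1)·5! + C(5,2)·4! - C(5,3)·3! + C(5,4)·2! - C(5,5)·1!
= 720 - 600 + 240 - 60 + 10 - 1
= 309

309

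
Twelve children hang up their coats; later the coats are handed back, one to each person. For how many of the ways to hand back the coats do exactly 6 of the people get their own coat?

244860

Choose which 6 of the 12 are fixed: C(12,6) = 924.
The other 6 form a derangement: !6 = 265.
Total: 924 × 265 = 244860.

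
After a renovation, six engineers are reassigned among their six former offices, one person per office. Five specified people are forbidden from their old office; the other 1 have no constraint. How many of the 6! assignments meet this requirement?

309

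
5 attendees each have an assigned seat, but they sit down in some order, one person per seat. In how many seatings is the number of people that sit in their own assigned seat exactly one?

45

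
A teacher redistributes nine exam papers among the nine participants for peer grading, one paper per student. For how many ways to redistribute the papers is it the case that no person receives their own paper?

The number of derangements of 9 is !9 = Σ_{k=0}^{9} (-1)^k·9!/k!
= 9! - 9!/1! + 9!/2! - 9!/3! + 9!/4! - 9!/5! + 9!/6! - 9!/7! + 9!/8! - 9!/9!
= 362880 - 362880 + 181440 - 60480 + 15120 - 3024 + 504 - 72 + 9 - 1
= 133496

133496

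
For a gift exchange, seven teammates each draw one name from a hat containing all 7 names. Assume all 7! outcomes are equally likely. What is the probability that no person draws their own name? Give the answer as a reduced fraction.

103/280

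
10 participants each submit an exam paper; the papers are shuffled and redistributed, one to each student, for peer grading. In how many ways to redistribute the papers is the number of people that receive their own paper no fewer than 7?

286

Sum C(10,i)·!(10-i) for i = 7..10:
  i=7: C(10,7)·!3 = 120·2 = 240
  i=8: C(10,8)·!2 = 45·1 = 45
  i=9: C(10,9)·!1 = 10·0 = 0
  i=10: C(10,10)·!0 = 1·1 = 1
Total = 286.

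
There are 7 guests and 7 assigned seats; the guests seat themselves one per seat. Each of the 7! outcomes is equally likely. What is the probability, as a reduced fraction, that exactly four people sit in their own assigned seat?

Favorable outcomes: C(7,4)·!3 = 35·2 = 70.
Total outcomes: 7! = 5040.
Probability = 70/5040 = 1/72.

1/72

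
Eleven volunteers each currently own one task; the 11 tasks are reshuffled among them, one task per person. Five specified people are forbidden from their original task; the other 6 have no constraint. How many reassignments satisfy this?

25022880

Let A_j be the event that the j-th constrained one is fixed. By inclusion-exclusion over the 5 events:
Σ_{j=0}^{5} (-1)^j C(5,j)(11-j)!
= C(5,0)·11! - C(5,1)·10! + C(5,2)·9! - C(5,3)·8! + C(5,4)·7! - C(5,5)·6!
= 39916800 - 18144000 + 3628800 - 403200 + 25200 - 720
= 25022880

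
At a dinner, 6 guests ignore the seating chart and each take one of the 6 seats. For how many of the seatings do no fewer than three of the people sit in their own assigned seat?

56

Sum C(6,i)·!(6-i) for i = 3..6:
  i=3: C(6,3)·!3 = 20·2 = 40
  i=4: C(6,4)·!2 = 15·1 = 15
  i=5: C(6,5)·!1 = 6·0 = 0
  i=6: C(6,6)·!0 = 1·1 = 1
Total = 56.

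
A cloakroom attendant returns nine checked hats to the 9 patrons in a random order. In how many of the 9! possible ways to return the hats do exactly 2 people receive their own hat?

66744

Choose which 2 of the 9 are fixed: C(9,2) = 36.
The other 7 form a derangement: !7 = 1854.
Total: 36 × 1854 = 66744.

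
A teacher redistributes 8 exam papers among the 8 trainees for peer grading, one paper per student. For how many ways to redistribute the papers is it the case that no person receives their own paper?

Recurrence: !8 = 8·!7 + (-1)^8.
!8 = 8·1854 + 1 = 14833

14833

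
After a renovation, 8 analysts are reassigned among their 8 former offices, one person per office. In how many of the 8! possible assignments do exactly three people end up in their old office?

2464

Choose which 3 of the 8 are fixed: C(8,3) = 56.
The remaining 5 must be deranged: !5 = 44.
Total: 56 × 44 = 2464.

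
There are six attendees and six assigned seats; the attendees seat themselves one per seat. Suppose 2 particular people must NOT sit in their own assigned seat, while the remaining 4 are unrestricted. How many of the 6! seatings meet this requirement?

Inclusion-exclusion on the 2 forbidden self-matches:
Σ_{j=0}^{2} (-1)^j C(2,j)(6-j)!
= C(2,0)·6! - C(2,1)·5! + C(2,2)·4!
= 720 - 240 + 24
= 504

504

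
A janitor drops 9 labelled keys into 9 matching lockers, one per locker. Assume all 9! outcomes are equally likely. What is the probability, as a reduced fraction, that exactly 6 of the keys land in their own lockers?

Favorable outcomes: C(9,6)·!3 = 84·2 = 168.
Total outcomes: 9! = 362880.
Probability = 168/362880 = 1/2160.

1/2160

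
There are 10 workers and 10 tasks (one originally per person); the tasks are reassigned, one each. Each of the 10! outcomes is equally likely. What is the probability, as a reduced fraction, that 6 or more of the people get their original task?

17/28350

Favorable outcomes: Σ_{i≥6} C(10,i)·!(10-i) = 210·9 + 120·2 + 45·1 + 10·0 + 1·1 = 2176.
Total outcomes: 10! = 3628800.
Probability = 2176/3628800 = 17/28350.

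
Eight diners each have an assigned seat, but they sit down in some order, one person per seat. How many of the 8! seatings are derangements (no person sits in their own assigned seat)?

Use !n = (n-1)(!(n-1) + !(n-2)).
!8 = 7·(1854 + 265) = 7·2119 = 14833

14833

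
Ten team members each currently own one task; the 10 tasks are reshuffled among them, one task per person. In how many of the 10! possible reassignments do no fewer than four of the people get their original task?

68914

# with exactly i fixed is C(10,i)·!(10-i); sum over i=4..10:
  i=4: C(10,4)·!6 = 210·265 = 55650
  i=5: C(10,5)·!5 = 252·44 = 11088
  i=6: C(10,6)·!4 = 210·9 = 1890
  i=7: C(10,7)·!3 = 120·2 = 240
  i=8: C(10,8)·!2 = 45·1 = 45
  i=9: C(10,9)·!1 = 10·0 = 0
  i=10: C(10,10)·!0 = 1·1 = 1
Total = 68914.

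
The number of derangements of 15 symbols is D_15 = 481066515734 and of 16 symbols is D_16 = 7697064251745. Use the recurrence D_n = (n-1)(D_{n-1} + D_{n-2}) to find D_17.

130850092279664

D_17 = (17-1)·(D_16 + D_15) = 16·(7697064251745 + 481066515734) = 16·8178130767479 = 130850092279664.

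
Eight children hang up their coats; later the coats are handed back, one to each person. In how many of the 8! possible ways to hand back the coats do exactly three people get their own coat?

2464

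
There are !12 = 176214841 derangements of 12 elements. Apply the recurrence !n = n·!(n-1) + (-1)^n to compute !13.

!13 = 13·176214841 - 1 = 2290792932.

2290792932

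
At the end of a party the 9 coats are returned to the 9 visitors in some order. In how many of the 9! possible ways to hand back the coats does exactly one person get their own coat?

133497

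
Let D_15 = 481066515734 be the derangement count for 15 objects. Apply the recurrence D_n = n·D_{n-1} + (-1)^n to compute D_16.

7697064251745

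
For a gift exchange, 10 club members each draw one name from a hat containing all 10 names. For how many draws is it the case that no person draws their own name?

1334961

!10 = 10! · Σ_{k=0}^{10} (-1)^k/k!
= 10! - 10!/1! + 10!/2! - 10!/3! + 10!/4! - 10!/5! + 10!/6! - 10!/7! + 10!/8! - 10!/9! + 10!/10!
= 3628800 - 3628800 + 1814400 - 604800 + 151200 - 30240 + 5040 - 720 + 90 - 10 + 1
= 1334961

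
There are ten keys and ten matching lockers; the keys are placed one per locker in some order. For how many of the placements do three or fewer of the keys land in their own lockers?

# with exactly i fixed is C(10,i)·!(10-i); sum over i=0..3:
  i=0: C(10,0)·!10 = 1·1334961 = 1334961
  i=1: C(10,1)·!9 = 10·133496 = 1334960
  i=2: C(10,2)·!8 = 45·14833 = 667485
  i=3: C(10,3)·!7 = 120·1854 = 222480
Total = 3559886.

3559886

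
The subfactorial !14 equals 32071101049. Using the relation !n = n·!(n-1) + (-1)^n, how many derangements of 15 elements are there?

481066515734

!15 = 15·32071101049 - 1 = 481066515734.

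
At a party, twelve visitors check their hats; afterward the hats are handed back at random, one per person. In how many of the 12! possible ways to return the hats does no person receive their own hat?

176214841

!12 = 12! · Σ_{k=0}^{12} (-1)^k/k!
= 12! - 12!/1! + 12!/2! - 12!/3! + 12!/4! - 12!/5! + 12!/6! - 12!/7! + 12!/8! - 12!/9! + 12!/10! - 12!/11! + 12!/12!
= 479001600 - 479001600 + 239500800 - 79833600 + 19958400 - 3991680 + 665280 - 95040 + 11880 - 1320 + 132 - 12 + 1
= 176214841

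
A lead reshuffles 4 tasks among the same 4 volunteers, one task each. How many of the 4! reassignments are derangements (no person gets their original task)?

9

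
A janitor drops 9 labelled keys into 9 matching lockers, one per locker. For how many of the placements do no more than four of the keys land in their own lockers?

Sum C(9,i)·!(9-i) for i = 0..4:
  i=0: C(9,0)·!9 = 1·133496 = 133496
  i=1: C(9,1)·!8 = 9·14833 = 133497
  i=2: C(9,2)·!7 = 36·1854 = 66744
  i=3: C(9,3)·!6 = 84·265 = 22260
  i=4: C(9,4)·!5 = 126·44 = 5544
Total = 361541.

361541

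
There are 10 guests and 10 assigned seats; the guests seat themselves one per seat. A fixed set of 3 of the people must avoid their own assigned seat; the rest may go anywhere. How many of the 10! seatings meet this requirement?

2656080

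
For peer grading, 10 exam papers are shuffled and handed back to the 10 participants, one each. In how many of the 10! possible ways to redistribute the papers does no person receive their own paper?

!10 = 10! · Σ_{k=0}^{10} (-1)^k/k!
= 10! - 10!/1! + 10!/2! - 10!/3! + 10!/4! - 10!/5! + 10!/6! - 10!/7! + 10!/8! - 10!/9! + 10!/10!
= 3628800 - 3628800 + 1814400 - 604800 + 151200 - 30240 + 5040 - 720 + 90 - 10 + 1
= 1334961

1334961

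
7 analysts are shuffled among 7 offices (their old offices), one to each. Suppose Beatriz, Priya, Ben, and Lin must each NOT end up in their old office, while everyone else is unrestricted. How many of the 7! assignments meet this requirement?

Let A_j be the event that the j-th constrained one is fixed. By inclusion-exclusion over the 4 events:
Σ_{j=0}^{4} (-1)^j C(4,j)(7-j)!
= C(4,0)·7! - C(4,1)·6! + C(4,2)·5! - C(4,3)·4! + C(4,4)·3!
= 5040 - 2880 + 720 - 96 + 6
= 2790

2790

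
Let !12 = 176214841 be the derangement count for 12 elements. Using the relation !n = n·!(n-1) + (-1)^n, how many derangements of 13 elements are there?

2290792932

!13 = 13·176214841 - 1 = 2290792932.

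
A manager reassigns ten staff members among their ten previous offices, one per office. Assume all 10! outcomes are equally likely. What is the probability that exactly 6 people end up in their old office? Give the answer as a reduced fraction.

1/1920

Favorable outcomes: C(10,6)·!4 = 210·9 = 1890.
Total outcomes: 10! = 3628800.
Probability = 1890/3628800 = 1/1920.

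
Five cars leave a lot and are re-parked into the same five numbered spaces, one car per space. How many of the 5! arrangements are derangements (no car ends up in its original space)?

Use !n = n·!(n-1) + (-1)^n.
!5 = 5·9 - 1 = 44

44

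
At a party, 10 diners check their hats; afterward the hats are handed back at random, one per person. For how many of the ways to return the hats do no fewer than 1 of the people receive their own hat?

Sum C(10,i)·!(10-i) for i = 1..10:
  i=1: C(10,1)·!9 = 10·133496 = 1334960
  i=2: C(10,2)·!8 = 45·14833 = 667485
  i=3: C(10,3)·!7 = 120·1854 = 222480
  i=4: C(10,4)·!6 = 210·265 = 55650
  i=5: C(10,5)·!5 = 252·44 = 11088
  i=6: C(10,6)·!4 = 210·9 = 1890
  i=7: C(10,7)·!3 = 120·2 = 240
  i=8: C(10,8)·!2 = 45·1 = 45
  i=9: C(10,9)·!1 = 10·0 = 0
  i=10: C(10,10)·!0 = 1·1 = 1
Total = 2293839.

2293839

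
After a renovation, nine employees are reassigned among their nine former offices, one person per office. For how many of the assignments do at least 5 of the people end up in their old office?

1339

Sum C(9,i)·!(9-i) for i = 5..9:
  i=5: C(9,5)·!4 = 126·9 = 1134
  i=6: C(9,6)·!3 = 84·2 = 168
  i=7: C(9,7)·!2 = 36·1 = 36
  i=8: C(9,8)·!1 = 9·0 = 0
  i=9: C(9,9)·!0 = 1·1 = 1
Total = 1339.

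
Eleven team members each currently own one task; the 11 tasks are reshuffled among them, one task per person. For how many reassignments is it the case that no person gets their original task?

Recurrence: !11 = 11·!10 + (-1)^11.
!11 = 11·1334961 - 1 = 14684570

14684570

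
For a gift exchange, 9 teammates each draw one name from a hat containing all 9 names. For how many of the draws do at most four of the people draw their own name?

361541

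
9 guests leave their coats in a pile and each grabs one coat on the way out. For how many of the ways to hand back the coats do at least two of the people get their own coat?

Sum C(9,i)·!(9-i) for i = 2..9:
  i=2: C(9,2)·!7 = 36·1854 = 66744
  i=3: C(9,3)·!6 = 84·265 = 22260
  i=4: C(9,4)·!5 = 126·44 = 5544
  i=5: C(9,5)·!4 = 126·9 = 1134
  i=6: C(9,6)·!3 = 84·2 = 168
  i=7: C(9,7)·!2 = 36·1 = 36
  i=8: C(9,8)·!1 = 9·0 = 0
  i=9: C(9,9)·!0 = 1·1 = 1
Total = 95887.

95887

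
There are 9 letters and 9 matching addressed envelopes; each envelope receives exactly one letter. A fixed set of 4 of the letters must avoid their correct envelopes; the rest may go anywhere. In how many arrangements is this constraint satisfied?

Inclusion-exclusion on the 4 forbidden self-matches:
Σ_{j=0}^{4} (-1)^j C(4,j)(9-j)!
= C(4,0)·9! - C(4,1)·8! + C(4,2)·7! - C(4,3)·6! + C(4,4)·5!
= 362880 - 161280 + 30240 - 2880 + 120
= 229080

229080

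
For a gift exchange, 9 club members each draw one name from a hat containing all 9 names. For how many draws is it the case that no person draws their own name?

The subfactorial !9 = [9!/e] (nearest integer).
9! = 362880, and 362880/e ≈ 133496.09, so !9 = 133496.

133496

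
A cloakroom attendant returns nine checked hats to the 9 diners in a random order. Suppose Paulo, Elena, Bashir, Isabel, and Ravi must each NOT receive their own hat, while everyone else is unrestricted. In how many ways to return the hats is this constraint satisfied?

Let A_j be the event that the j-th constrained one is fixed. By inclusion-exclusion over the 5 events:
Σ_{j=0}^{5} (-1)^j C(5,j)(9-j)!
= C(5,0)·9! - C(5,1)·8! + C(5,2)·7! - C(5,3)·6! + C(5,4)·5! - C(5,5)·4!
= 362880 - 201600 + 50400 - 7200 + 600 - 24
= 205056

205056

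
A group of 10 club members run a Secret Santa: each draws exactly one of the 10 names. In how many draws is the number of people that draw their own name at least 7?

286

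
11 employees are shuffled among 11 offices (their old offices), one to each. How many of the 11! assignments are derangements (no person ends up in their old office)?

14684570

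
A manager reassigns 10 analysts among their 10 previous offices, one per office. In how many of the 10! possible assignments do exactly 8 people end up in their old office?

45

Choose which 8 of the 10 are fixed: C(10,8) = 45.
The remaining 2 must be deranged: !2 = 1.
Total: 45 × 1 = 45.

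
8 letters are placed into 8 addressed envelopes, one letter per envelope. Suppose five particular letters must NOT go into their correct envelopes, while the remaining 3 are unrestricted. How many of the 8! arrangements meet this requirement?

21234

Let A_j be the event that the j-th constrained one is fixed. By inclusion-exclusion over the 5 events:
Σ_{j=0}^{5} (-1)^j C(5,j)(8-j)!
= C(5,0)·8! - C(5,1)·7! + C(5,2)·6! - C(5,3)·5! + C(5,4)·4! - C(5,5)·3!
= 40320 - 25200 + 7200 - 1200 + 120 - 6
= 21234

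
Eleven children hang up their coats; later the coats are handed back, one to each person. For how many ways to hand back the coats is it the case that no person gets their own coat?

14684570

!11 is the nearest integer to 11!/e.
11! = 39916800, and 39916800/e ≈ 14684570.08, so !11 = 14684570.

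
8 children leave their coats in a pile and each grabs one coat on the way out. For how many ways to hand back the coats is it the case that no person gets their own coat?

Use !n = (n-1)(!(n-1) + !(n-2)).
!8 = 7·(1854 + 265) = 7·2119 = 14833

14833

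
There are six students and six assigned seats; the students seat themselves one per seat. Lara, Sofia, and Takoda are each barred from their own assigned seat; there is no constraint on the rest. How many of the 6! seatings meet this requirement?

426

Let A_j be the event that the j-th constrained one is fixed. By inclusion-exclusion over the 3 events:
Σ_{j=0}^{3} (-1)^j C(3,j)(6-j)!
= C(3,0)·6! - C(3,1)·5! + C(3,2)·4! - C(3,3)·3!
= 720 - 360 + 72 - 6
= 426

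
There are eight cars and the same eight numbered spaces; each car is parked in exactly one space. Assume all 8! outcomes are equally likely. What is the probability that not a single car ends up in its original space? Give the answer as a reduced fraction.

2119/5760

Favorable outcomes: !8 = 14833.
Total outcomes: 8! = 40320.
Probability = 14833/40320 = 2119/5760.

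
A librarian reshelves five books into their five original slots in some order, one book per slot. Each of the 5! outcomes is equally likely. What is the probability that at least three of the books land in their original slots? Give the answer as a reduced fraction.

11/120

Favorable outcomes: Σ_{i≥3} C(5,i)·!(5-i) = 10·1 + 5·0 + 1·1 = 11.
Total outcomes: 5! = 120.
Probability = 11/120 = 11/120.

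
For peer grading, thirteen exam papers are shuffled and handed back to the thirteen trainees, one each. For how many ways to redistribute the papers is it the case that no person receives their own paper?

2290792932

!13 is the nearest integer to 13!/e.
13! = 6227020800, and 6227020800/e ≈ 2290792932.07, so !13 = 2290792932.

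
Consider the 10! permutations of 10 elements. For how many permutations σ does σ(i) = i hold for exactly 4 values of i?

Pick the 4 fixed positions: C(10,4) = 210 ways.
The other 6 form a derangement: !6 = 265.
Total: 210 × 265 = 55650.

55650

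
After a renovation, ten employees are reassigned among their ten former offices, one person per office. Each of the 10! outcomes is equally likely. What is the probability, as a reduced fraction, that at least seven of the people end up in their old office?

143/1814400

Favorable outcomes: Σ_{i≥7} C(10,i)·!(10-i) = 120·2 + 45·1 + 10·0 + 1·1 = 286.
Total outcomes: 10! = 3628800.
Probability = 286/3628800 = 143/1814400.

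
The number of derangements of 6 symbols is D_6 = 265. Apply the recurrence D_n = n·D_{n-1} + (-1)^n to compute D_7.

1854

D_7 = 7·265 - 1 = 1854.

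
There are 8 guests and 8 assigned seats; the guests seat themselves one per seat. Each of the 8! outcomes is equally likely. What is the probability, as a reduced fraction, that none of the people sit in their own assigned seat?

2119/5760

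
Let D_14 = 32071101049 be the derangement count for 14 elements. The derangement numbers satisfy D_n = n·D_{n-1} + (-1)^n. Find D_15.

481066515734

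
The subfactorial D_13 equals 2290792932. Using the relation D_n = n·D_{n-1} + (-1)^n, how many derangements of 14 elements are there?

32071101049

D_14 = 14·2290792932 + 1 = 32071101049.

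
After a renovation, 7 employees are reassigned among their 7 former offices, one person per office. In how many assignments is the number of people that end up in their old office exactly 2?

Pick the 2 fixed positions: C(7,2) = 21 ways.
The other 5 form a derangement: !5 = 44.
Total: 21 × 44 = 924.

924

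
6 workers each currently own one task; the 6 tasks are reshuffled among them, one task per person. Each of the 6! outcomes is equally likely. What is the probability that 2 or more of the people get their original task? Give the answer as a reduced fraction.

191/720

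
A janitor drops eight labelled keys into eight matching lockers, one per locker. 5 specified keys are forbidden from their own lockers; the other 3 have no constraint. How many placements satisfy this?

21234

Inclusion-exclusion on the 5 forbidden self-matches:
Σ_{j=0}^{5} (-1)^j C(5,j)(8-j)!
= C(5,0)·8! - C(5,1)·7! + C(5,2)·6! - C(5,3)·5! + C(5,4)·4! - C(5,5)·3!
= 40320 - 25200 + 7200 - 1200 + 120 - 6
= 21234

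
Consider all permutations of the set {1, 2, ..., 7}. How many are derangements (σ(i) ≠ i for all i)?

Recurrence: !7 = 7·!6 + (-1)^7.
!7 = 7·265 - 1 = 1854

1854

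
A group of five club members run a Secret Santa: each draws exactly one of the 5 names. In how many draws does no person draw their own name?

!5 = 5! · Σ_{k=0}^{5} (-1)^k/k!
= 5! - 5!/1! + 5!/2! - 5!/3! + 5!/4! - 5!/5!
= 120 - 120 + 60 - 20 + 5 - 1
= 44

44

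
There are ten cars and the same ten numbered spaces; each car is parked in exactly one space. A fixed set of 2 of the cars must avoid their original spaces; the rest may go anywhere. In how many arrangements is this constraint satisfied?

2943360

Let A_j be the event that the j-th constrained one is fixed. By inclusion-exclusion over the 2 events:
Σ_{j=0}^{2} (-1)^j C(2,j)(10-j)!
= C(2,0)·10! - C(2,1)·9! + C(2,2)·8!
= 3628800 - 725760 + 40320
= 2943360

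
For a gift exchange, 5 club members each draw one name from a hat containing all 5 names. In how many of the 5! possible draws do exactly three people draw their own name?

Choose which 3 of the 5 are fixed: C(5,3) = 10.
The other 2 form a derangement: !2 = 1.
Total: 10 × 1 = 10.

10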